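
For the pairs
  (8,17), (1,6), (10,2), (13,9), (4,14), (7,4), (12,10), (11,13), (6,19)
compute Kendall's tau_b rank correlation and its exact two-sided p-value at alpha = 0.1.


Step 1: Enumerate the 36 unordered pairs (i,j) with i<j and classify each by sign(x_j-x_i) * sign(y_j-y_i).
  (1,2):dx=-7,dy=-11->C; (1,3):dx=+2,dy=-15->D; (1,4):dx=+5,dy=-8->D; (1,5):dx=-4,dy=-3->C
  (1,6):dx=-1,dy=-13->C; (1,7):dx=+4,dy=-7->D; (1,8):dx=+3,dy=-4->D; (1,9):dx=-2,dy=+2->D
  (2,3):dx=+9,dy=-4->D; (2,4):dx=+12,dy=+3->C; (2,5):dx=+3,dy=+8->C; (2,6):dx=+6,dy=-2->D
  (2,7):dx=+11,dy=+4->C; (2,8):dx=+10,dy=+7->C; (2,9):dx=+5,dy=+13->C; (3,4):dx=+3,dy=+7->C
  (3,5):dx=-6,dy=+12->D; (3,6):dx=-3,dy=+2->D; (3,7):dx=+2,dy=+8->C; (3,8):dx=+1,dy=+11->C
  (3,9):dx=-4,dy=+17->D; (4,5):dx=-9,dy=+5->D; (4,6):dx=-6,dy=-5->C; (4,7):dx=-1,dy=+1->D
  (4,8):dx=-2,dy=+4->D; (4,9):dx=-7,dy=+10->D; (5,6):dx=+3,dy=-10->D; (5,7):dx=+8,dy=-4->D
  (5,8):dx=+7,dy=-1->D; (5,9):dx=+2,dy=+5->C; (6,7):dx=+5,dy=+6->C; (6,8):dx=+4,dy=+9->C
  (6,9):dx=-1,dy=+15->D; (7,8):dx=-1,dy=+3->D; (7,9):dx=-6,dy=+9->D; (8,9):dx=-5,dy=+6->D
Step 2: C = 15, D = 21, total pairs = 36.
Step 3: tau = (C - D)/(n(n-1)/2) = (15 - 21)/36 = -0.166667.
Step 4: Exact two-sided p-value (enumerate n! = 362880 permutations of y under H0): p = 0.612202.
Step 5: alpha = 0.1. fail to reject H0.

tau_b = -0.1667 (C=15, D=21), p = 0.612202, fail to reject H0.


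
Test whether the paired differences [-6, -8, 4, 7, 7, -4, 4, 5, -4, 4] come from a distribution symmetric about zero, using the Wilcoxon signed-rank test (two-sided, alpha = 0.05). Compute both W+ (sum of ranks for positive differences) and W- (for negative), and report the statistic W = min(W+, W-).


Step 1: Drop any zero differences (none here) and take |d_i|.
|d| = [6, 8, 4, 7, 7, 4, 4, 5, 4, 4]
Step 2: Midrank |d_i| (ties get averaged ranks).
ranks: |6|->7, |8|->10, |4|->3, |7|->8.5, |7|->8.5, |4|->3, |4|->3, |5|->6, |4|->3, |4|->3
Step 3: Attach original signs; sum ranks with positive sign and with negative sign.
W+ = 3 + 8.5 + 8.5 + 3 + 6 + 3 = 32
W- = 7 + 10 + 3 + 3 = 23
(Check: W+ + W- = 55 should equal n(n+1)/2 = 55.)
Step 4: Test statistic W = min(W+, W-) = 23.
Step 5: Ties in |d|, so use the tie-corrected normal approximation.
        E[W] = n(n+1)/4 = 10*11/4 = 27.5.
        Tie groups: |d|=4 (t=5), |d|=7 (t=2); sum(t^3 - t) = 126.
        Var[W] = n(n+1)(2n+1)/24 - sum(t^3-t)/48 = 2310/24 - 126/48 = 93.625.
        z = (W - E[W]) / sqrt(Var[W]) = (23 - 27.5) / 9.6760 = -0.4651.
        Two-sided p = 2*Phi(z) = 0.641883.
Step 6: alpha = 0.05. fail to reject H0.

W+ = 32, W- = 23, W = min = 23, p = 0.641883, fail to reject H0.


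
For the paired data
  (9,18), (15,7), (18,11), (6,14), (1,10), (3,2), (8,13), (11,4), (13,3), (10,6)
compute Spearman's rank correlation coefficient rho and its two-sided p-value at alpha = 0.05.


Step 1: Rank x and y separately (midranks; no ties here).
rank(x): 9->5, 15->9, 18->10, 6->3, 1->1, 3->2, 8->4, 11->7, 13->8, 10->6
rank(y): 18->10, 7->5, 11->7, 14->9, 10->6, 2->1, 13->8, 4->3, 3->2, 6->4
Step 2: d_i = R_x(i) - R_y(i); compute d_i^2.
  (5-10)^2=25, (9-5)^2=16, (10-7)^2=9, (3-9)^2=36, (1-6)^2=25, (2-1)^2=1, (4-8)^2=16, (7-3)^2=16, (8-2)^2=36, (6-4)^2=4
sum(d^2) = 184.
Step 3: rho = 1 - 6*184 / (10*(10^2 - 1)) = 1 - 1104/990 = -0.115152.
Step 4: Under H0, t = rho * sqrt((n-2)/(1-rho^2)) = -0.3279 ~ t(8).
Step 5: Two-sided p-value from the t-distribution with 8 df = 0.751420.
Step 6: alpha = 0.05. fail to reject H0.

rho = -0.1152, p = 0.751420, fail to reject H0 at alpha = 0.05.


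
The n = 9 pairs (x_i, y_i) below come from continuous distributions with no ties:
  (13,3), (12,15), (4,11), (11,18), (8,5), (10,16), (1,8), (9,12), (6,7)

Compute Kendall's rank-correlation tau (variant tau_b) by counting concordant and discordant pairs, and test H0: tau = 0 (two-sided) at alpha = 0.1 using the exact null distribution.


Step 1: Enumerate the 36 unordered pairs (i,j) with i<j and classify each by sign(x_j-x_i) * sign(y_j-y_i).
  (1,2):dx=-1,dy=+12->D; (1,3):dx=-9,dy=+8->D; (1,4):dx=-2,dy=+15->D; (1,5):dx=-5,dy=+2->D
  (1,6):dx=-3,dy=+13->D; (1,7):dx=-12,dy=+5->D; (1,8):dx=-4,dy=+9->D; (1,9):dx=-7,dy=+4->D
  (2,3):dx=-8,dy=-4->C; (2,4):dx=-1,dy=+3->D; (2,5):dx=-4,dy=-10->C; (2,6):dx=-2,dy=+1->D
  (2,7):dx=-11,dy=-7->C; (2,8):dx=-3,dy=-3->C; (2,9):dx=-6,dy=-8->C; (3,4):dx=+7,dy=+7->C
  (3,5):dx=+4,dy=-6->D; (3,6):dx=+6,dy=+5->C; (3,7):dx=-3,dy=-3->C; (3,8):dx=+5,dy=+1->C
  (3,9):dx=+2,dy=-4->D; (4,5):dx=-3,dy=-13->C; (4,6):dx=-1,dy=-2->C; (4,7):dx=-10,dy=-10->C
  (4,8):dx=-2,dy=-6->C; (4,9):dx=-5,dy=-11->C; (5,6):dx=+2,dy=+11->C; (5,7):dx=-7,dy=+3->D
  (5,8):dx=+1,dy=+7->C; (5,9):dx=-2,dy=+2->D; (6,7):dx=-9,dy=-8->C; (6,8):dx=-1,dy=-4->C
  (6,9):dx=-4,dy=-9->C; (7,8):dx=+8,dy=+4->C; (7,9):dx=+5,dy=-1->D; (8,9):dx=-3,dy=-5->C
Step 2: C = 21, D = 15, total pairs = 36.
Step 3: tau = (C - D)/(n(n-1)/2) = (21 - 15)/36 = 0.166667.
Step 4: Exact two-sided p-value (enumerate n! = 362880 permutations of y under H0): p = 0.612202.
Step 5: alpha = 0.1. fail to reject H0.

tau_b = 0.1667 (C=21, D=15), p = 0.612202, fail to reject H0.


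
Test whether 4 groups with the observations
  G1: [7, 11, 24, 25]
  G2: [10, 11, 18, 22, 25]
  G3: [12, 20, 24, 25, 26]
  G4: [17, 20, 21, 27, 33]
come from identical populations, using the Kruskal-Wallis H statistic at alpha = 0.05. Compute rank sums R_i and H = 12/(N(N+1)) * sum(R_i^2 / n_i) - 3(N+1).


Step 1: Combine all N = 19 observations and assign midranks.
sorted (value, group, rank): (7,G1,1), (10,G2,2), (11,G1,3.5), (11,G2,3.5), (12,G3,5), (17,G4,6), (18,G2,7), (20,G3,8.5), (20,G4,8.5), (21,G4,10), (22,G2,11), (24,G1,12.5), (24,G3,12.5), (25,G1,15), (25,G2,15), (25,G3,15), (26,G3,17), (27,G4,18), (33,G4,19)
Step 2: Sum ranks within each group.
R_1 = 32 (n_1 = 4)
R_2 = 38.5 (n_2 = 5)
R_3 = 58 (n_3 = 5)
R_4 = 61.5 (n_4 = 5)
Step 3: H = 12/(N(N+1)) * sum(R_i^2/n_i) - 3(N+1)
     = 12/(19*20) * (32^2/4 + 38.5^2/5 + 58^2/5 + 61.5^2/5) - 3*20
     = 0.031579 * 1981.7 - 60
     = 2.580000.
Step 4: Ties present; correction factor C = 1 - 42/(19^3 - 19) = 0.993860. Corrected H = 2.580000 / 0.993860 = 2.595940.
Step 5: Under H0, H ~ chi^2(3); p-value = 0.458202.
Step 6: alpha = 0.05. fail to reject H0.

H = 2.5959, df = 3, p = 0.458202, fail to reject H0.


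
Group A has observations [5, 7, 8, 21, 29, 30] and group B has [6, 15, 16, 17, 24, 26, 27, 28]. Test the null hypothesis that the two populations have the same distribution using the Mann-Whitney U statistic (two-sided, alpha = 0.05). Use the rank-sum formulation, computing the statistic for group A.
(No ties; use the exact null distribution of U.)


Step 1: Combine and sort all 14 observations; assign midranks.
sorted (value, group): (5,X), (6,Y), (7,X), (8,X), (15,Y), (16,Y), (17,Y), (21,X), (24,Y), (26,Y), (27,Y), (28,Y), (29,X), (30,X)
ranks: 5->1, 6->2, 7->3, 8->4, 15->5, 16->6, 17->7, 21->8, 24->9, 26->10, 27->11, 28->12, 29->13, 30->14
Step 2: Rank sum for X: R1 = 1 + 3 + 4 + 8 + 13 + 14 = 43.
Step 3: U_X = R1 - n1(n1+1)/2 = 43 - 6*7/2 = 43 - 21 = 22.
       U_Y = n1*n2 - U_X = 48 - 22 = 26.
Step 4: No ties, so the exact null distribution of U (based on enumerating the C(14,6) = 3003 equally likely rank assignments) gives the two-sided p-value.
Step 5: p-value = 0.851815; compare to alpha = 0.05. fail to reject H0.

U_X = 22, p = 0.851815, fail to reject H0 at alpha = 0.05.


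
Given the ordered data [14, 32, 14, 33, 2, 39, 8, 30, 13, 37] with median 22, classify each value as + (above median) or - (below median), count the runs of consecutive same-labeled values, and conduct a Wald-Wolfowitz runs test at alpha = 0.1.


Step 1: Compute median = 22; label A = above, B = below.
Labels in order: BABABABABA  (n_A = 5, n_B = 5)
Step 2: Count runs R = 10.
Step 3: Under H0 (random ordering), E[R] = 2*n_A*n_B/(n_A+n_B) + 1 = 2*5*5/10 + 1 = 6.0000.
        Var[R] = 2*n_A*n_B*(2*n_A*n_B - n_A - n_B) / ((n_A+n_B)^2 * (n_A+n_B-1)) = 2000/900 = 2.2222.
        SD[R] = 1.4907.
Step 4: Continuity-corrected z = (R - 0.5 - E[R]) / SD[R] = (10 - 0.5 - 6.0000) / 1.4907 = 2.3479.
Step 5: Two-sided p-value via normal approximation = 2*(1 - Phi(|z|)) = 0.018881.
Step 6: alpha = 0.1. reject H0.

R = 10, z = 2.3479, p = 0.018881, reject H0.


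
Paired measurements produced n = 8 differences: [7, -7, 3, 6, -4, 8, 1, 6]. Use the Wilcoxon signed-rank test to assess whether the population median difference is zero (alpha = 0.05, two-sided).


Step 1: Drop any zero differences (none here) and take |d_i|.
|d| = [7, 7, 3, 6, 4, 8, 1, 6]
Step 2: Midrank |d_i| (ties get averaged ranks).
ranks: |7|->6.5, |7|->6.5, |3|->2, |6|->4.5, |4|->3, |8|->8, |1|->1, |6|->4.5
Step 3: Attach original signs; sum ranks with positive sign and with negative sign.
W+ = 6.5 + 2 + 4.5 + 8 + 1 + 4.5 = 26.5
W- = 6.5 + 3 = 9.5
(Check: W+ + W- = 36 should equal n(n+1)/2 = 36.)
Step 4: Test statistic W = min(W+, W-) = 9.5.
Step 5: Ties in |d|, so use the tie-corrected normal approximation.
        E[W] = n(n+1)/4 = 8*9/4 = 18.
        Tie groups: |d|=6 (t=2), |d|=7 (t=2); sum(t^3 - t) = 12.
        Var[W] = n(n+1)(2n+1)/24 - sum(t^3-t)/48 = 1224/24 - 12/48 = 50.75.
        z = (W - E[W]) / sqrt(Var[W]) = (9.5 - 18) / 7.1239 = -1.1932.
        Two-sided p = 2*Phi(z) = 0.232804.
Step 6: alpha = 0.05. fail to reject H0.

W+ = 26.5, W- = 9.5, W = min = 9.5, p = 0.232804, fail to reject H0.


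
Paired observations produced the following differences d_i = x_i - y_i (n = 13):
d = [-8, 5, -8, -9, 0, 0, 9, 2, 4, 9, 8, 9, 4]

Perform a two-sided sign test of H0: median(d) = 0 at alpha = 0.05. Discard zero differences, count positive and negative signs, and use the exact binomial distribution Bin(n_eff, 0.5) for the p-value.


Step 1: Discard zero differences. Original n = 13; n_eff = number of nonzero differences = 11.
Nonzero differences (with sign): -8, +5, -8, -9, +9, +2, +4, +9, +8, +9, +4
Step 2: Count signs: positive = 8, negative = 3.
Step 3: Under H0: P(positive) = 0.5, so the number of positives S ~ Bin(11, 0.5).
Step 4: Two-sided exact p-value = sum of Bin(11,0.5) probabilities at or below the observed probability = 0.226562.
Step 5: alpha = 0.05. fail to reject H0.

n_eff = 11, pos = 8, neg = 3, p = 0.226562, fail to reject H0.


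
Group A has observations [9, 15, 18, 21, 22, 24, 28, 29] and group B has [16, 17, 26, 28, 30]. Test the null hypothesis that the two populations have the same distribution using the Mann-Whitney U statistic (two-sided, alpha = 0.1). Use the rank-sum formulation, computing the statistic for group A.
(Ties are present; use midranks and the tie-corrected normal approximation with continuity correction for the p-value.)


Step 1: Combine and sort all 13 observations; assign midranks.
sorted (value, group): (9,X), (15,X), (16,Y), (17,Y), (18,X), (21,X), (22,X), (24,X), (26,Y), (28,X), (28,Y), (29,X), (30,Y)
ranks: 9->1, 15->2, 16->3, 17->4, 18->5, 21->6, 22->7, 24->8, 26->9, 28->10.5, 28->10.5, 29->12, 30->13
Step 2: Rank sum for X: R1 = 1 + 2 + 5 + 6 + 7 + 8 + 10.5 + 12 = 51.5.
Step 3: U_X = R1 - n1(n1+1)/2 = 51.5 - 8*9/2 = 51.5 - 36 = 15.5.
       U_Y = n1*n2 - U_X = 40 - 15.5 = 24.5.
Step 4: Ties are present, so use the tie-corrected normal approximation (with continuity correction) for the p-value.
Step 5: p-value = 0.557643; compare to alpha = 0.1. fail to reject H0.

U_X = 15.5, p = 0.557643, fail to reject H0 at alpha = 0.1.


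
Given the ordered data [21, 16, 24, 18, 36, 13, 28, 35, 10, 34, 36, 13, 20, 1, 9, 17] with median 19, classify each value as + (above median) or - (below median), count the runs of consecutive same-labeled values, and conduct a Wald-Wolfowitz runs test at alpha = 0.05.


Step 1: Compute median = 19; label A = above, B = below.
Labels in order: ABABABAABAABABBB  (n_A = 8, n_B = 8)
Step 2: Count runs R = 12.
Step 3: Under H0 (random ordering), E[R] = 2*n_A*n_B/(n_A+n_B) + 1 = 2*8*8/16 + 1 = 9.0000.
        Var[R] = 2*n_A*n_B*(2*n_A*n_B - n_A - n_B) / ((n_A+n_B)^2 * (n_A+n_B-1)) = 14336/3840 = 3.7333.
        SD[R] = 1.9322.
Step 4: Continuity-corrected z = (R - 0.5 - E[R]) / SD[R] = (12 - 0.5 - 9.0000) / 1.9322 = 1.2939.
Step 5: Two-sided p-value via normal approximation = 2*(1 - Phi(|z|)) = 0.195709.
Step 6: alpha = 0.05. fail to reject H0.

R = 12, z = 1.2939, p = 0.195709, fail to reject H0.


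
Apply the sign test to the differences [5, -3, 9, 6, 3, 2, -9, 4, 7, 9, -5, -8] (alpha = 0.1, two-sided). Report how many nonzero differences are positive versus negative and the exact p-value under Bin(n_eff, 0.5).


Step 1: Discard zero differences. Original n = 12; n_eff = number of nonzero differences = 12.
Nonzero differences (with sign): +5, -3, +9, +6, +3, +2, -9, +4, +7, +9, -5, -8
Step 2: Count signs: positive = 8, negative = 4.
Step 3: Under H0: P(positive) = 0.5, so the number of positives S ~ Bin(12, 0.5).
Step 4: Two-sided exact p-value = sum of Bin(12,0.5) probabilities at or below the observed probability = 0.387695.
Step 5: alpha = 0.1. fail to reject H0.

n_eff = 12, pos = 8, neg = 4, p = 0.387695, fail to reject H0.


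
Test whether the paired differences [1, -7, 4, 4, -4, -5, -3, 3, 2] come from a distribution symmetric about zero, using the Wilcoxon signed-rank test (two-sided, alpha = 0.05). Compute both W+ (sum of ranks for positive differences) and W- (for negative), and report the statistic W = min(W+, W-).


Step 1: Drop any zero differences (none here) and take |d_i|.
|d| = [1, 7, 4, 4, 4, 5, 3, 3, 2]
Step 2: Midrank |d_i| (ties get averaged ranks).
ranks: |1|->1, |7|->9, |4|->6, |4|->6, |4|->6, |5|->8, |3|->3.5, |3|->3.5, |2|->2
Step 3: Attach original signs; sum ranks with positive sign and with negative sign.
W+ = 1 + 6 + 6 + 3.5 + 2 = 18.5
W- = 9 + 6 + 8 + 3.5 = 26.5
(Check: W+ + W- = 45 should equal n(n+1)/2 = 45.)
Step 4: Test statistic W = min(W+, W-) = 18.5.
Step 5: Ties in |d|, so use the tie-corrected normal approximation.
        E[W] = n(n+1)/4 = 9*10/4 = 22.5.
        Tie groups: |d|=3 (t=2), |d|=4 (t=3); sum(t^3 - t) = 30.
        Var[W] = n(n+1)(2n+1)/24 - sum(t^3-t)/48 = 1710/24 - 30/48 = 70.625.
        z = (W - E[W]) / sqrt(Var[W]) = (18.5 - 22.5) / 8.4039 = -0.4760.
        Two-sided p = 2*Phi(z) = 0.634095.
Step 6: alpha = 0.05. fail to reject H0.

W+ = 18.5, W- = 26.5, W = min = 18.5, p = 0.634095, fail to reject H0.


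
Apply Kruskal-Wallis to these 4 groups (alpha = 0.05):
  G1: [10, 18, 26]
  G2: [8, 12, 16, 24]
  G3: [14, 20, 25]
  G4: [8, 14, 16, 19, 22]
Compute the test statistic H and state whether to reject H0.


Step 1: Combine all N = 15 observations and assign midranks.
sorted (value, group, rank): (8,G2,1.5), (8,G4,1.5), (10,G1,3), (12,G2,4), (14,G3,5.5), (14,G4,5.5), (16,G2,7.5), (16,G4,7.5), (18,G1,9), (19,G4,10), (20,G3,11), (22,G4,12), (24,G2,13), (25,G3,14), (26,G1,15)
Step 2: Sum ranks within each group.
R_1 = 27 (n_1 = 3)
R_2 = 26 (n_2 = 4)
R_3 = 30.5 (n_3 = 3)
R_4 = 36.5 (n_4 = 5)
Step 3: H = 12/(N(N+1)) * sum(R_i^2/n_i) - 3(N+1)
     = 12/(15*16) * (27^2/3 + 26^2/4 + 30.5^2/3 + 36.5^2/5) - 3*16
     = 0.050000 * 988.533 - 48
     = 1.426667.
Step 4: Ties present; correction factor C = 1 - 18/(15^3 - 15) = 0.994643. Corrected H = 1.426667 / 0.994643 = 1.434351.
Step 5: Under H0, H ~ chi^2(3); p-value = 0.697503.
Step 6: alpha = 0.05. fail to reject H0.

H = 1.4344, df = 3, p = 0.697503, fail to reject H0.


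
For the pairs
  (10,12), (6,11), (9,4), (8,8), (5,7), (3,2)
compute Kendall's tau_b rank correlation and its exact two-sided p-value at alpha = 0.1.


Step 1: Enumerate the 15 unordered pairs (i,j) with i<j and classify each by sign(x_j-x_i) * sign(y_j-y_i).
  (1,2):dx=-4,dy=-1->C; (1,3):dx=-1,dy=-8->C; (1,4):dx=-2,dy=-4->C; (1,5):dx=-5,dy=-5->C
  (1,6):dx=-7,dy=-10->C; (2,3):dx=+3,dy=-7->D; (2,4):dx=+2,dy=-3->D; (2,5):dx=-1,dy=-4->C
  (2,6):dx=-3,dy=-9->C; (3,4):dx=-1,dy=+4->D; (3,5):dx=-4,dy=+3->D; (3,6):dx=-6,dy=-2->C
  (4,5):dx=-3,dy=-1->C; (4,6):dx=-5,dy=-6->C; (5,6):dx=-2,dy=-5->C
Step 2: C = 11, D = 4, total pairs = 15.
Step 3: tau = (C - D)/(n(n-1)/2) = (11 - 4)/15 = 0.466667.
Step 4: Exact two-sided p-value (enumerate n! = 720 permutations of y under H0): p = 0.272222.
Step 5: alpha = 0.1. fail to reject H0.

tau_b = 0.4667 (C=11, D=4), p = 0.272222, fail to reject H0.


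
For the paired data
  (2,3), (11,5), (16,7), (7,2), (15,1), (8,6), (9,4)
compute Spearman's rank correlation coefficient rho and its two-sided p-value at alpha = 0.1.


Step 1: Rank x and y separately (midranks; no ties here).
rank(x): 2->1, 11->5, 16->7, 7->2, 15->6, 8->3, 9->4
rank(y): 3->3, 5->5, 7->7, 2->2, 1->1, 6->6, 4->4
Step 2: d_i = R_x(i) - R_y(i); compute d_i^2.
  (1-3)^2=4, (5-5)^2=0, (7-7)^2=0, (2-2)^2=0, (6-1)^2=25, (3-6)^2=9, (4-4)^2=0
sum(d^2) = 38.
Step 3: rho = 1 - 6*38 / (7*(7^2 - 1)) = 1 - 228/336 = 0.321429.
Step 4: Under H0, t = rho * sqrt((n-2)/(1-rho^2)) = 0.7590 ~ t(5).
Step 5: Two-sided p-value from the t-distribution with 5 df = 0.482072.
Step 6: alpha = 0.1. fail to reject H0.

rho = 0.3214, p = 0.482072, fail to reject H0 at alpha = 0.1.


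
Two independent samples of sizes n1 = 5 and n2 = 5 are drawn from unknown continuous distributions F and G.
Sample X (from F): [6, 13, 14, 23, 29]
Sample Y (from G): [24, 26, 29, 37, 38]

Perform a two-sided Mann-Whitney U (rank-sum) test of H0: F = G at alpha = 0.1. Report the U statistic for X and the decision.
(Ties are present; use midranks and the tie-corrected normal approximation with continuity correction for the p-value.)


Step 1: Combine and sort all 10 observations; assign midranks.
sorted (value, group): (6,X), (13,X), (14,X), (23,X), (24,Y), (26,Y), (29,X), (29,Y), (37,Y), (38,Y)
ranks: 6->1, 13->2, 14->3, 23->4, 24->5, 26->6, 29->7.5, 29->7.5, 37->9, 38->10
Step 2: Rank sum for X: R1 = 1 + 2 + 3 + 4 + 7.5 = 17.5.
Step 3: U_X = R1 - n1(n1+1)/2 = 17.5 - 5*6/2 = 17.5 - 15 = 2.5.
       U_Y = n1*n2 - U_X = 25 - 2.5 = 22.5.
Step 4: Ties are present, so use the tie-corrected normal approximation (with continuity correction) for the p-value.
Step 5: p-value = 0.046533; compare to alpha = 0.1. reject H0.

U_X = 2.5, p = 0.046533, reject H0 at alpha = 0.1.


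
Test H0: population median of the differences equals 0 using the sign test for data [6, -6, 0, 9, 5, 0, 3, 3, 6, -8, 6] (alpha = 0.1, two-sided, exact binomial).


Step 1: Discard zero differences. Original n = 11; n_eff = number of nonzero differences = 9.
Nonzero differences (with sign): +6, -6, +9, +5, +3, +3, +6, -8, +6
Step 2: Count signs: positive = 7, negative = 2.
Step 3: Under H0: P(positive) = 0.5, so the number of positives S ~ Bin(9, 0.5).
Step 4: Two-sided exact p-value = sum of Bin(9,0.5) probabilities at or below the observed probability = 0.179688.
Step 5: alpha = 0.1. fail to reject H0.

n_eff = 9, pos = 7, neg = 2, p = 0.179688, fail to reject H0.


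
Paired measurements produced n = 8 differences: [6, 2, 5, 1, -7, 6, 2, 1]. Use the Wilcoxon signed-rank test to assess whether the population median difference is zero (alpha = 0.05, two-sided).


Step 1: Drop any zero differences (none here) and take |d_i|.
|d| = [6, 2, 5, 1, 7, 6, 2, 1]
Step 2: Midrank |d_i| (ties get averaged ranks).
ranks: |6|->6.5, |2|->3.5, |5|->5, |1|->1.5, |7|->8, |6|->6.5, |2|->3.5, |1|->1.5
Step 3: Attach original signs; sum ranks with positive sign and with negative sign.
W+ = 6.5 + 3.5 + 5 + 1.5 + 6.5 + 3.5 + 1.5 = 28
W- = 8 = 8
(Check: W+ + W- = 36 should equal n(n+1)/2 = 36.)
Step 4: Test statistic W = min(W+, W-) = 8.
Step 5: Ties in |d|, so use the tie-corrected normal approximation.
        E[W] = n(n+1)/4 = 8*9/4 = 18.
        Tie groups: |d|=1 (t=2), |d|=2 (t=2), |d|=6 (t=2); sum(t^3 - t) = 18.
        Var[W] = n(n+1)(2n+1)/24 - sum(t^3-t)/48 = 1224/24 - 18/48 = 50.625.
        z = (W - E[W]) / sqrt(Var[W]) = (8 - 18) / 7.1151 = -1.4055.
        Two-sided p = 2*Phi(z) = 0.159886.
Step 6: alpha = 0.05. fail to reject H0.

W+ = 28, W- = 8, W = min = 8, p = 0.159886, fail to reject H0.


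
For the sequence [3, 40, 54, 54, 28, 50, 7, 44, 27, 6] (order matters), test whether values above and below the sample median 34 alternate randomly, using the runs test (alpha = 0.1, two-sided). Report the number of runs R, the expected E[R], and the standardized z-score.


Step 1: Compute median = 34; label A = above, B = below.
Labels in order: BAAABABABB  (n_A = 5, n_B = 5)
Step 2: Count runs R = 7.
Step 3: Under H0 (random ordering), E[R] = 2*n_A*n_B/(n_A+n_B) + 1 = 2*5*5/10 + 1 = 6.0000.
        Var[R] = 2*n_A*n_B*(2*n_A*n_B - n_A - n_B) / ((n_A+n_B)^2 * (n_A+n_B-1)) = 2000/900 = 2.2222.
        SD[R] = 1.4907.
Step 4: Continuity-corrected z = (R - 0.5 - E[R]) / SD[R] = (7 - 0.5 - 6.0000) / 1.4907 = 0.3354.
Step 5: Two-sided p-value via normal approximation = 2*(1 - Phi(|z|)) = 0.737316.
Step 6: alpha = 0.1. fail to reject H0.

R = 7, z = 0.3354, p = 0.737316, fail to reject H0.


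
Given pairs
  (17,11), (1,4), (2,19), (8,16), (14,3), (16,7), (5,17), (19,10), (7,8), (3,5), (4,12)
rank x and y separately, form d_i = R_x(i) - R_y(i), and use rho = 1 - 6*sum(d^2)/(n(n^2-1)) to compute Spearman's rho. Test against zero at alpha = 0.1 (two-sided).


Step 1: Rank x and y separately (midranks; no ties here).
rank(x): 17->10, 1->1, 2->2, 8->7, 14->8, 16->9, 5->5, 19->11, 7->6, 3->3, 4->4
rank(y): 11->7, 4->2, 19->11, 16->9, 3->1, 7->4, 17->10, 10->6, 8->5, 5->3, 12->8
Step 2: d_i = R_x(i) - R_y(i); compute d_i^2.
  (10-7)^2=9, (1-2)^2=1, (2-11)^2=81, (7-9)^2=4, (8-1)^2=49, (9-4)^2=25, (5-10)^2=25, (11-6)^2=25, (6-5)^2=1, (3-3)^2=0, (4-8)^2=16
sum(d^2) = 236.
Step 3: rho = 1 - 6*236 / (11*(11^2 - 1)) = 1 - 1416/1320 = -0.072727.
Step 4: Under H0, t = rho * sqrt((n-2)/(1-rho^2)) = -0.2188 ~ t(9).
Step 5: Two-sided p-value from the t-distribution with 9 df = 0.831716.
Step 6: alpha = 0.1. fail to reject H0.

rho = -0.0727, p = 0.831716, fail to reject H0 at alpha = 0.1.


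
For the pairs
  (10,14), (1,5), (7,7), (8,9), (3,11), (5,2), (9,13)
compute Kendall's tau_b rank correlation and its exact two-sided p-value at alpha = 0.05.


Step 1: Enumerate the 21 unordered pairs (i,j) with i<j and classify each by sign(x_j-x_i) * sign(y_j-y_i).
  (1,2):dx=-9,dy=-9->C; (1,3):dx=-3,dy=-7->C; (1,4):dx=-2,dy=-5->C; (1,5):dx=-7,dy=-3->C
  (1,6):dx=-5,dy=-12->C; (1,7):dx=-1,dy=-1->C; (2,3):dx=+6,dy=+2->C; (2,4):dx=+7,dy=+4->C
  (2,5):dx=+2,dy=+6->C; (2,6):dx=+4,dy=-3->D; (2,7):dx=+8,dy=+8->C; (3,4):dx=+1,dy=+2->C
  (3,5):dx=-4,dy=+4->D; (3,6):dx=-2,dy=-5->C; (3,7):dx=+2,dy=+6->C; (4,5):dx=-5,dy=+2->D
  (4,6):dx=-3,dy=-7->C; (4,7):dx=+1,dy=+4->C; (5,6):dx=+2,dy=-9->D; (5,7):dx=+6,dy=+2->C
  (6,7):dx=+4,dy=+11->C
Step 2: C = 17, D = 4, total pairs = 21.
Step 3: tau = (C - D)/(n(n-1)/2) = (17 - 4)/21 = 0.619048.
Step 4: Exact two-sided p-value (enumerate n! = 5040 permutations of y under H0): p = 0.069048.
Step 5: alpha = 0.05. fail to reject H0.

tau_b = 0.6190 (C=17, D=4), p = 0.069048, fail to reject H0.


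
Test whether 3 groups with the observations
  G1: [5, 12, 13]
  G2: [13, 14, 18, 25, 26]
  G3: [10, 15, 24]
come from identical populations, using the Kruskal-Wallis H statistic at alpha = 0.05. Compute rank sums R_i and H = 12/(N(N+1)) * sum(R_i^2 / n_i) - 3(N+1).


Step 1: Combine all N = 11 observations and assign midranks.
sorted (value, group, rank): (5,G1,1), (10,G3,2), (12,G1,3), (13,G1,4.5), (13,G2,4.5), (14,G2,6), (15,G3,7), (18,G2,8), (24,G3,9), (25,G2,10), (26,G2,11)
Step 2: Sum ranks within each group.
R_1 = 8.5 (n_1 = 3)
R_2 = 39.5 (n_2 = 5)
R_3 = 18 (n_3 = 3)
Step 3: H = 12/(N(N+1)) * sum(R_i^2/n_i) - 3(N+1)
     = 12/(11*12) * (8.5^2/3 + 39.5^2/5 + 18^2/3) - 3*12
     = 0.090909 * 444.133 - 36
     = 4.375758.
Step 4: Ties present; correction factor C = 1 - 6/(11^3 - 11) = 0.995455. Corrected H = 4.375758 / 0.995455 = 4.395738.
Step 5: Under H0, H ~ chi^2(2); p-value = 0.111040.
Step 6: alpha = 0.05. fail to reject H0.

H = 4.3957, df = 2, p = 0.111040, fail to reject H0.


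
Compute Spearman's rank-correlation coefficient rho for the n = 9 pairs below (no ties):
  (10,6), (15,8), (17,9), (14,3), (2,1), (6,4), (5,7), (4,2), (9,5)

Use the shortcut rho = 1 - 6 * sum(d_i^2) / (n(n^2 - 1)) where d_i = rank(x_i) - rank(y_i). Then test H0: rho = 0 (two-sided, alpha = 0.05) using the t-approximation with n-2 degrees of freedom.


Step 1: Rank x and y separately (midranks; no ties here).
rank(x): 10->6, 15->8, 17->9, 14->7, 2->1, 6->4, 5->3, 4->2, 9->5
rank(y): 6->6, 8->8, 9->9, 3->3, 1->1, 4->4, 7->7, 2->2, 5->5
Step 2: d_i = R_x(i) - R_y(i); compute d_i^2.
  (6-6)^2=0, (8-8)^2=0, (9-9)^2=0, (7-3)^2=16, (1-1)^2=0, (4-4)^2=0, (3-7)^2=16, (2-2)^2=0, (5-5)^2=0
sum(d^2) = 32.
Step 3: rho = 1 - 6*32 / (9*(9^2 - 1)) = 1 - 192/720 = 0.733333.
Step 4: Under H0, t = rho * sqrt((n-2)/(1-rho^2)) = 2.8538 ~ t(7).
Step 5: Two-sided p-value from the t-distribution with 7 df = 0.024554.
Step 6: alpha = 0.05. reject H0.

rho = 0.7333, p = 0.024554, reject H0 at alpha = 0.05.


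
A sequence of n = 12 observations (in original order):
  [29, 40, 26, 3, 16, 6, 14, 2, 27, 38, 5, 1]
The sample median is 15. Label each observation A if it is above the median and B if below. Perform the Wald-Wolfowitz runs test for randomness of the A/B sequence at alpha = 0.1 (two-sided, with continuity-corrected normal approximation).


Step 1: Compute median = 15; label A = above, B = below.
Labels in order: AAABABBBAABB  (n_A = 6, n_B = 6)
Step 2: Count runs R = 6.
Step 3: Under H0 (random ordering), E[R] = 2*n_A*n_B/(n_A+n_B) + 1 = 2*6*6/12 + 1 = 7.0000.
        Var[R] = 2*n_A*n_B*(2*n_A*n_B - n_A - n_B) / ((n_A+n_B)^2 * (n_A+n_B-1)) = 4320/1584 = 2.7273.
        SD[R] = 1.6514.
Step 4: Continuity-corrected z = (R + 0.5 - E[R]) / SD[R] = (6 + 0.5 - 7.0000) / 1.6514 = -0.3028.
Step 5: Two-sided p-value via normal approximation = 2*(1 - Phi(|z|)) = 0.762069.
Step 6: alpha = 0.1. fail to reject H0.

R = 6, z = -0.3028, p = 0.762069, fail to reject H0.


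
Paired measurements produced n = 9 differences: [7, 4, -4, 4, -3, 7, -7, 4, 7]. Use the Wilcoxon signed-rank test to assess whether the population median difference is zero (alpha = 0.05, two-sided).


Step 1: Drop any zero differences (none here) and take |d_i|.
|d| = [7, 4, 4, 4, 3, 7, 7, 4, 7]
Step 2: Midrank |d_i| (ties get averaged ranks).
ranks: |7|->7.5, |4|->3.5, |4|->3.5, |4|->3.5, |3|->1, |7|->7.5, |7|->7.5, |4|->3.5, |7|->7.5
Step 3: Attach original signs; sum ranks with positive sign and with negative sign.
W+ = 7.5 + 3.5 + 3.5 + 7.5 + 3.5 + 7.5 = 33
W- = 3.5 + 1 + 7.5 = 12
(Check: W+ + W- = 45 should equal n(n+1)/2 = 45.)
Step 4: Test statistic W = min(W+, W-) = 12.
Step 5: Ties in |d|, so use the tie-corrected normal approximation.
        E[W] = n(n+1)/4 = 9*10/4 = 22.5.
        Tie groups: |d|=4 (t=4), |d|=7 (t=4); sum(t^3 - t) = 120.
        Var[W] = n(n+1)(2n+1)/24 - sum(t^3-t)/48 = 1710/24 - 120/48 = 68.75.
        z = (W - E[W]) / sqrt(Var[W]) = (12 - 22.5) / 8.2916 = -1.2663.
        Two-sided p = 2*Phi(z) = 0.205389.
Step 6: alpha = 0.05. fail to reject H0.

W+ = 33, W- = 12, W = min = 12, p = 0.205389, fail to reject H0.


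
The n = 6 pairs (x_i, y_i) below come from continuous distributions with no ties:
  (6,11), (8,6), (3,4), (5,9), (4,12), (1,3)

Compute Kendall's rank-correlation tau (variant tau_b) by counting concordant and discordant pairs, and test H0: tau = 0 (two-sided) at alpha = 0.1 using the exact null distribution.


Step 1: Enumerate the 15 unordered pairs (i,j) with i<j and classify each by sign(x_j-x_i) * sign(y_j-y_i).
  (1,2):dx=+2,dy=-5->D; (1,3):dx=-3,dy=-7->C; (1,4):dx=-1,dy=-2->C; (1,5):dx=-2,dy=+1->D
  (1,6):dx=-5,dy=-8->C; (2,3):dx=-5,dy=-2->C; (2,4):dx=-3,dy=+3->D; (2,5):dx=-4,dy=+6->D
  (2,6):dx=-7,dy=-3->C; (3,4):dx=+2,dy=+5->C; (3,5):dx=+1,dy=+8->C; (3,6):dx=-2,dy=-1->C
  (4,5):dx=-1,dy=+3->D; (4,6):dx=-4,dy=-6->C; (5,6):dx=-3,dy=-9->C
Step 2: C = 10, D = 5, total pairs = 15.
Step 3: tau = (C - D)/(n(n-1)/2) = (10 - 5)/15 = 0.333333.
Step 4: Exact two-sided p-value (enumerate n! = 720 permutations of y under H0): p = 0.469444.
Step 5: alpha = 0.1. fail to reject H0.

tau_b = 0.3333 (C=10, D=5), p = 0.469444, fail to reject H0.


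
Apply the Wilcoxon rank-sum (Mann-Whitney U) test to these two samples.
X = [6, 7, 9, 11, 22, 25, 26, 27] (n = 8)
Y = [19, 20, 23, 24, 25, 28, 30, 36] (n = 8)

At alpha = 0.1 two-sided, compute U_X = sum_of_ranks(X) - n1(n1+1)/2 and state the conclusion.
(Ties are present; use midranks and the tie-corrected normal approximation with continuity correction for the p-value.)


Step 1: Combine and sort all 16 observations; assign midranks.
sorted (value, group): (6,X), (7,X), (9,X), (11,X), (19,Y), (20,Y), (22,X), (23,Y), (24,Y), (25,X), (25,Y), (26,X), (27,X), (28,Y), (30,Y), (36,Y)
ranks: 6->1, 7->2, 9->3, 11->4, 19->5, 20->6, 22->7, 23->8, 24->9, 25->10.5, 25->10.5, 26->12, 27->13, 28->14, 30->15, 36->16
Step 2: Rank sum for X: R1 = 1 + 2 + 3 + 4 + 7 + 10.5 + 12 + 13 = 52.5.
Step 3: U_X = R1 - n1(n1+1)/2 = 52.5 - 8*9/2 = 52.5 - 36 = 16.5.
       U_Y = n1*n2 - U_X = 64 - 16.5 = 47.5.
Step 4: Ties are present, so use the tie-corrected normal approximation (with continuity correction) for the p-value.
Step 5: p-value = 0.114916; compare to alpha = 0.1. fail to reject H0.

U_X = 16.5, p = 0.114916, fail to reject H0 at alpha = 0.1.


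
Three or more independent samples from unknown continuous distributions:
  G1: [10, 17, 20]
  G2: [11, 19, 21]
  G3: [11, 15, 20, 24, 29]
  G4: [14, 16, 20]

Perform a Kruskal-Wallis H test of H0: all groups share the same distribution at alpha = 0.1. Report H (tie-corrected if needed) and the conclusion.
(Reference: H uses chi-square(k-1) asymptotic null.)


Step 1: Combine all N = 14 observations and assign midranks.
sorted (value, group, rank): (10,G1,1), (11,G2,2.5), (11,G3,2.5), (14,G4,4), (15,G3,5), (16,G4,6), (17,G1,7), (19,G2,8), (20,G1,10), (20,G3,10), (20,G4,10), (21,G2,12), (24,G3,13), (29,G3,14)
Step 2: Sum ranks within each group.
R_1 = 18 (n_1 = 3)
R_2 = 22.5 (n_2 = 3)
R_3 = 44.5 (n_3 = 5)
R_4 = 20 (n_4 = 3)
Step 3: H = 12/(N(N+1)) * sum(R_i^2/n_i) - 3(N+1)
     = 12/(14*15) * (18^2/3 + 22.5^2/3 + 44.5^2/5 + 20^2/3) - 3*15
     = 0.057143 * 806.133 - 45
     = 1.064762.
Step 4: Ties present; correction factor C = 1 - 30/(14^3 - 14) = 0.989011. Corrected H = 1.064762 / 0.989011 = 1.076593.
Step 5: Under H0, H ~ chi^2(3); p-value = 0.782728.
Step 6: alpha = 0.1. fail to reject H0.

H = 1.0766, df = 3, p = 0.782728, fail to reject H0.


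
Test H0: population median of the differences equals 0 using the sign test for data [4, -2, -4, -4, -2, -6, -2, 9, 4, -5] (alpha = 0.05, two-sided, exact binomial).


Step 1: Discard zero differences. Original n = 10; n_eff = number of nonzero differences = 10.
Nonzero differences (with sign): +4, -2, -4, -4, -2, -6, -2, +9, +4, -5
Step 2: Count signs: positive = 3, negative = 7.
Step 3: Under H0: P(positive) = 0.5, so the number of positives S ~ Bin(10, 0.5).
Step 4: Two-sided exact p-value = sum of Bin(10,0.5) probabilities at or below the observed probability = 0.343750.
Step 5: alpha = 0.05. fail to reject H0.

n_eff = 10, pos = 3, neg = 7, p = 0.343750, fail to reject H0.


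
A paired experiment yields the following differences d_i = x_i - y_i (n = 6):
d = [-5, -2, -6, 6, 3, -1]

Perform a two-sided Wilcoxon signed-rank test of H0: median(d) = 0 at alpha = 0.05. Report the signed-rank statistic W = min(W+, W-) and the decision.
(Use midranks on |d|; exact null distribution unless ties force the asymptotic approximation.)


Step 1: Drop any zero differences (none here) and take |d_i|.
|d| = [5, 2, 6, 6, 3, 1]
Step 2: Midrank |d_i| (ties get averaged ranks).
ranks: |5|->4, |2|->2, |6|->5.5, |6|->5.5, |3|->3, |1|->1
Step 3: Attach original signs; sum ranks with positive sign and with negative sign.
W+ = 5.5 + 3 = 8.5
W- = 4 + 2 + 5.5 + 1 = 12.5
(Check: W+ + W- = 21 should equal n(n+1)/2 = 21.)
Step 4: Test statistic W = min(W+, W-) = 8.5.
Step 5: Ties in |d|, so use the tie-corrected normal approximation.
        E[W] = n(n+1)/4 = 6*7/4 = 10.5.
        Tie groups: |d|=6 (t=2); sum(t^3 - t) = 6.
        Var[W] = n(n+1)(2n+1)/24 - sum(t^3-t)/48 = 546/24 - 6/48 = 22.625.
        z = (W - E[W]) / sqrt(Var[W]) = (8.5 - 10.5) / 4.7566 = -0.4205.
        Two-sided p = 2*Phi(z) = 0.674142.
Step 6: alpha = 0.05. fail to reject H0.

W+ = 8.5, W- = 12.5, W = min = 8.5, p = 0.674142, fail to reject H0.


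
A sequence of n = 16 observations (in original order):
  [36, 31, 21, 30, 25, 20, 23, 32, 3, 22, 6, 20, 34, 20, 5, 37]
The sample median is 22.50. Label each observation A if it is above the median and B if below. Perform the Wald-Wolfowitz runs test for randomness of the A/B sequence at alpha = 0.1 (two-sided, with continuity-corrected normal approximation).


Step 1: Compute median = 22.50; label A = above, B = below.
Labels in order: AABAABAABBBBABBA  (n_A = 8, n_B = 8)
Step 2: Count runs R = 9.
Step 3: Under H0 (random ordering), E[R] = 2*n_A*n_B/(n_A+n_B) + 1 = 2*8*8/16 + 1 = 9.0000.
        Var[R] = 2*n_A*n_B*(2*n_A*n_B - n_A - n_B) / ((n_A+n_B)^2 * (n_A+n_B-1)) = 14336/3840 = 3.7333.
        SD[R] = 1.9322.
Step 4: R = E[R], so z = 0 with no continuity correction.
Step 5: Two-sided p-value via normal approximation = 2*(1 - Phi(|z|)) = 1.000000.
Step 6: alpha = 0.1. fail to reject H0.

R = 9, z = 0.0000, p = 1.000000, fail to reject H0.


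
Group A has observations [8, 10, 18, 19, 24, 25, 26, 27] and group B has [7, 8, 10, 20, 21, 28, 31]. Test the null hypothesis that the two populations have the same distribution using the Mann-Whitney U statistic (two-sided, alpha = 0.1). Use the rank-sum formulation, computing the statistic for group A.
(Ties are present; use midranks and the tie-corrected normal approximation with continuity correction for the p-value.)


Step 1: Combine and sort all 15 observations; assign midranks.
sorted (value, group): (7,Y), (8,X), (8,Y), (10,X), (10,Y), (18,X), (19,X), (20,Y), (21,Y), (24,X), (25,X), (26,X), (27,X), (28,Y), (31,Y)
ranks: 7->1, 8->2.5, 8->2.5, 10->4.5, 10->4.5, 18->6, 19->7, 20->8, 21->9, 24->10, 25->11, 26->12, 27->13, 28->14, 31->15
Step 2: Rank sum for X: R1 = 2.5 + 4.5 + 6 + 7 + 10 + 11 + 12 + 13 = 66.
Step 3: U_X = R1 - n1(n1+1)/2 = 66 - 8*9/2 = 66 - 36 = 30.
       U_Y = n1*n2 - U_X = 56 - 30 = 26.
Step 4: Ties are present, so use the tie-corrected normal approximation (with continuity correction) for the p-value.
Step 5: p-value = 0.861942; compare to alpha = 0.1. fail to reject H0.

U_X = 30, p = 0.861942, fail to reject H0 at alpha = 0.1.


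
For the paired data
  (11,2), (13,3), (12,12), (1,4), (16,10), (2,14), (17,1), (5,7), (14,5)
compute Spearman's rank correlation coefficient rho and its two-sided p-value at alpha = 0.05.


Step 1: Rank x and y separately (midranks; no ties here).
rank(x): 11->4, 13->6, 12->5, 1->1, 16->8, 2->2, 17->9, 5->3, 14->7
rank(y): 2->2, 3->3, 12->8, 4->4, 10->7, 14->9, 1->1, 7->6, 5->5
Step 2: d_i = R_x(i) - R_y(i); compute d_i^2.
  (4-2)^2=4, (6-3)^2=9, (5-8)^2=9, (1-4)^2=9, (8-7)^2=1, (2-9)^2=49, (9-1)^2=64, (3-6)^2=9, (7-5)^2=4
sum(d^2) = 158.
Step 3: rho = 1 - 6*158 / (9*(9^2 - 1)) = 1 - 948/720 = -0.316667.
Step 4: Under H0, t = rho * sqrt((n-2)/(1-rho^2)) = -0.8833 ~ t(7).
Step 5: Two-sided p-value from the t-distribution with 7 df = 0.406397.
Step 6: alpha = 0.05. fail to reject H0.

rho = -0.3167, p = 0.406397, fail to reject H0 at alpha = 0.05.


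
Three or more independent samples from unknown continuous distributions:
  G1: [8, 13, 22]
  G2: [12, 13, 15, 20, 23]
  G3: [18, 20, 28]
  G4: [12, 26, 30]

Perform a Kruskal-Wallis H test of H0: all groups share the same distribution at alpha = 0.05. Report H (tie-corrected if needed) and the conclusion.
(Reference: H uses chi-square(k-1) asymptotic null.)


Step 1: Combine all N = 14 observations and assign midranks.
sorted (value, group, rank): (8,G1,1), (12,G2,2.5), (12,G4,2.5), (13,G1,4.5), (13,G2,4.5), (15,G2,6), (18,G3,7), (20,G2,8.5), (20,G3,8.5), (22,G1,10), (23,G2,11), (26,G4,12), (28,G3,13), (30,G4,14)
Step 2: Sum ranks within each group.
R_1 = 15.5 (n_1 = 3)
R_2 = 32.5 (n_2 = 5)
R_3 = 28.5 (n_3 = 3)
R_4 = 28.5 (n_4 = 3)
Step 3: H = 12/(N(N+1)) * sum(R_i^2/n_i) - 3(N+1)
     = 12/(14*15) * (15.5^2/3 + 32.5^2/5 + 28.5^2/3 + 28.5^2/3) - 3*15
     = 0.057143 * 832.833 - 45
     = 2.590476.
Step 4: Ties present; correction factor C = 1 - 18/(14^3 - 14) = 0.993407. Corrected H = 2.590476 / 0.993407 = 2.607670.
Step 5: Under H0, H ~ chi^2(3); p-value = 0.456147.
Step 6: alpha = 0.05. fail to reject H0.

H = 2.6077, df = 3, p = 0.456147, fail to reject H0.


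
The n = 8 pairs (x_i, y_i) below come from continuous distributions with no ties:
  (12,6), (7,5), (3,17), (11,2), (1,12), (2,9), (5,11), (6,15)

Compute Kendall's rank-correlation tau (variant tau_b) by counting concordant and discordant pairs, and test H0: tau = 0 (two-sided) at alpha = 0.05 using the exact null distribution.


Step 1: Enumerate the 28 unordered pairs (i,j) with i<j and classify each by sign(x_j-x_i) * sign(y_j-y_i).
  (1,2):dx=-5,dy=-1->C; (1,3):dx=-9,dy=+11->D; (1,4):dx=-1,dy=-4->C; (1,5):dx=-11,dy=+6->D
  (1,6):dx=-10,dy=+3->D; (1,7):dx=-7,dy=+5->D; (1,8):dx=-6,dy=+9->D; (2,3):dx=-4,dy=+12->D
  (2,4):dx=+4,dy=-3->D; (2,5):dx=-6,dy=+7->D; (2,6):dx=-5,dy=+4->D; (2,7):dx=-2,dy=+6->D
  (2,8):dx=-1,dy=+10->D; (3,4):dx=+8,dy=-15->D; (3,5):dx=-2,dy=-5->C; (3,6):dx=-1,dy=-8->C
  (3,7):dx=+2,dy=-6->D; (3,8):dx=+3,dy=-2->D; (4,5):dx=-10,dy=+10->D; (4,6):dx=-9,dy=+7->D
  (4,7):dx=-6,dy=+9->D; (4,8):dx=-5,dy=+13->D; (5,6):dx=+1,dy=-3->D; (5,7):dx=+4,dy=-1->D
  (5,8):dx=+5,dy=+3->C; (6,7):dx=+3,dy=+2->C; (6,8):dx=+4,dy=+6->C; (7,8):dx=+1,dy=+4->C
Step 2: C = 8, D = 20, total pairs = 28.
Step 3: tau = (C - D)/(n(n-1)/2) = (8 - 20)/28 = -0.428571.
Step 4: Exact two-sided p-value (enumerate n! = 40320 permutations of y under H0): p = 0.178869.
Step 5: alpha = 0.05. fail to reject H0.

tau_b = -0.4286 (C=8, D=20), p = 0.178869, fail to reject H0.


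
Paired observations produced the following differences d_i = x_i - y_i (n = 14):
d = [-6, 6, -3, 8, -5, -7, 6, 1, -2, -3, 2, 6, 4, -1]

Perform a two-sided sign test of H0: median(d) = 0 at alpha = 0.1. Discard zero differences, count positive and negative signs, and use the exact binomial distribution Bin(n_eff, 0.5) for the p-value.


Step 1: Discard zero differences. Original n = 14; n_eff = number of nonzero differences = 14.
Nonzero differences (with sign): -6, +6, -3, +8, -5, -7, +6, +1, -2, -3, +2, +6, +4, -1
Step 2: Count signs: positive = 7, negative = 7.
Step 3: Under H0: P(positive) = 0.5, so the number of positives S ~ Bin(14, 0.5).
Step 4: Two-sided exact p-value = sum of Bin(14,0.5) probabilities at or below the observed probability = 1.000000.
Step 5: alpha = 0.1. fail to reject H0.

n_eff = 14, pos = 7, neg = 7, p = 1.000000, fail to reject H0.


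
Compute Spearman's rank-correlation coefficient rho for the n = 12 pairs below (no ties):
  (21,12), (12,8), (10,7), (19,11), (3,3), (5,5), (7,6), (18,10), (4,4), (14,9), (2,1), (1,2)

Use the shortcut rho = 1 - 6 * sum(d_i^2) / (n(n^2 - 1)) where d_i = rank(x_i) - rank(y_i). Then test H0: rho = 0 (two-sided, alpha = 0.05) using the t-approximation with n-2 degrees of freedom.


Step 1: Rank x and y separately (midranks; no ties here).
rank(x): 21->12, 12->8, 10->7, 19->11, 3->3, 5->5, 7->6, 18->10, 4->4, 14->9, 2->2, 1->1
rank(y): 12->12, 8->8, 7->7, 11->11, 3->3, 5->5, 6->6, 10->10, 4->4, 9->9, 1->1, 2->2
Step 2: d_i = R_x(i) - R_y(i); compute d_i^2.
  (12-12)^2=0, (8-8)^2=0, (7-7)^2=0, (11-11)^2=0, (3-3)^2=0, (5-5)^2=0, (6-6)^2=0, (10-10)^2=0, (4-4)^2=0, (9-9)^2=0, (2-1)^2=1, (1-2)^2=1
sum(d^2) = 2.
Step 3: rho = 1 - 6*2 / (12*(12^2 - 1)) = 1 - 12/1716 = 0.993007.
Step 4: Under H0, t = rho * sqrt((n-2)/(1-rho^2)) = 26.5990 ~ t(10).
Step 5: Two-sided p-value from the t-distribution with 10 df = 0.000000.
Step 6: alpha = 0.05. reject H0.

rho = 0.9930, p = 0.000000, reject H0 at alpha = 0.05.


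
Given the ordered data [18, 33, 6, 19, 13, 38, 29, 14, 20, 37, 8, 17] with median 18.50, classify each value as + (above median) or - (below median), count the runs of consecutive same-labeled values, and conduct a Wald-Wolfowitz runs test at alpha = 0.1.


Step 1: Compute median = 18.50; label A = above, B = below.
Labels in order: BABABAABAABB  (n_A = 6, n_B = 6)
Step 2: Count runs R = 9.
Step 3: Under H0 (random ordering), E[R] = 2*n_A*n_B/(n_A+n_B) + 1 = 2*6*6/12 + 1 = 7.0000.
        Var[R] = 2*n_A*n_B*(2*n_A*n_B - n_A - n_B) / ((n_A+n_B)^2 * (n_A+n_B-1)) = 4320/1584 = 2.7273.
        SD[R] = 1.6514.
Step 4: Continuity-corrected z = (R - 0.5 - E[R]) / SD[R] = (9 - 0.5 - 7.0000) / 1.6514 = 0.9083.
Step 5: Two-sided p-value via normal approximation = 2*(1 - Phi(|z|)) = 0.363722.
Step 6: alpha = 0.1. fail to reject H0.

R = 9, z = 0.9083, p = 0.363722, fail to reject H0.
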